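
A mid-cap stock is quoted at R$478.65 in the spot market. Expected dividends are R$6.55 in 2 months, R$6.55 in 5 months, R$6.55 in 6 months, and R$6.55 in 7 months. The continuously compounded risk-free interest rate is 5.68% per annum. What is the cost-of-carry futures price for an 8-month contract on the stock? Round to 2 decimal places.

PV(dividends) I = 6.55·e^(−0.0568·2/12) + 6.55·e^(−0.0568·5/12) + 6.55·e^(−0.0568·6/12) + 6.55·e^(−0.0568·7/12)
I = 6.4883 + 6.3968 + 6.3666 + 6.3365 = 25.5882
F = (S − I)·e^(rT) = (478.65 − 25.5882) · e^(0.0568·8/12)
= 453.0618 · e^0.037867 = 453.0618 × 1.038593 = R$470.55

R$470.55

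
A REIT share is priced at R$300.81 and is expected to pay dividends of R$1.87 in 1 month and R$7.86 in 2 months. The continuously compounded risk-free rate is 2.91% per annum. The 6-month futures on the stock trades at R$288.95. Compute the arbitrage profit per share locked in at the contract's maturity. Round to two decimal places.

PV(dividends) I = 1.87·e^(−0.0291·1/12) + 7.86·e^(−0.0291·2/12) = 9.6874
Fair futures F* = (S − I)·e^(rT) = (300.81 − 9.6874)·e^0.014550 = 291.1226 × 1.014656 = 295.3893
Market R$288.95 < fair 295.3893: forward underpriced → reverse cash-and-carry (short the stock, invest proceeds at r, pay the dividends, go long the forward).
Profit at T = |F_mkt − F*| = |288.95 − 295.3893| = R$6.44 per share

R$6.44 per share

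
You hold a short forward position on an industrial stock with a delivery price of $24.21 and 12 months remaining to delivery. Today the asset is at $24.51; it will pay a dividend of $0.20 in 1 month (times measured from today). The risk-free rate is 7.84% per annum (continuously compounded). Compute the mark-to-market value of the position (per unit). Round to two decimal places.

PV(remaining dividends) I = 0.20·e^(−0.0784·1/12) = 0.1987
Current forward F = (S − I)·e^(rT) = (24.51 − 0.1987)·e^(0.0784·12/12) = 24.3113 × 1.081555 = 26.2940
Value (long) = (F − K)·e^(−rT) = (26.2940 − 24.21) × 0.924595 = 1.9269
Short position value = −(long value) = -$1.93

-$1.93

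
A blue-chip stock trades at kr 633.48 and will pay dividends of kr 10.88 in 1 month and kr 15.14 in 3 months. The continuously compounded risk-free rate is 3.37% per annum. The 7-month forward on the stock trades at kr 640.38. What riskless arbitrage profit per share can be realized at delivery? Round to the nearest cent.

kr 20.70 per share

PV(dividends) I = 10.88·e^(−0.0337·1/12) + 15.14·e^(−0.0337·3/12) = 25.8625
Fair forward F* = (S − I)·e^(rT) = (633.48 − 25.8625)·e^0.019658 = 607.6175 × 1.019852 = 619.6799
Market kr 640.38 > fair 619.6799: forward overpriced → cash-and-carry (borrow at r, buy the stock and collect the dividends, short the forward).
Profit at T = |F_mkt − F*| = |640.38 − 619.6799| = kr 20.70 per share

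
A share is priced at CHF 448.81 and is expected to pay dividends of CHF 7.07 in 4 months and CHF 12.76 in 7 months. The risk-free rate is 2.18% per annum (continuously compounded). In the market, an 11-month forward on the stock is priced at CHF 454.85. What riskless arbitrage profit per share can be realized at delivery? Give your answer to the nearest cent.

CHF 16.99 per share

PV(dividends) I = 7.07·e^(−0.0218·4/12) + 12.76·e^(−0.0218·7/12) = 19.6176
Fair forward F* = (S − I)·e^(rT) = (448.81 − 19.6176)·e^0.019983 = 429.1924 × 1.020184 = 437.8552
Market CHF 454.85 > fair 437.8552: forward overpriced → cash-and-carry (borrow at r, buy the stock and collect the dividends, short the forward).
Profit at T = |F_mkt − F*| = |454.85 − 437.8552| = CHF 16.99 per share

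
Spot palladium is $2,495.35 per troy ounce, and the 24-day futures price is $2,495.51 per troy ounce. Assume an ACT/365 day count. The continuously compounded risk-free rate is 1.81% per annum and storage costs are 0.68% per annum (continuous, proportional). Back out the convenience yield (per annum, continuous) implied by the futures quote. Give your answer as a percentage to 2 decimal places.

F = S·e^((r+u−y)T) ⇒ (r+u−y) = ln(F/S)/T
ln(2495.51/2495.35) = 0.000064; /T ⇒ 0.000973
y = r + u − ln(F/S)/T = 0.0181 + 0.0068 − 0.000973 = 0.023927
y = 2.39%

2.39%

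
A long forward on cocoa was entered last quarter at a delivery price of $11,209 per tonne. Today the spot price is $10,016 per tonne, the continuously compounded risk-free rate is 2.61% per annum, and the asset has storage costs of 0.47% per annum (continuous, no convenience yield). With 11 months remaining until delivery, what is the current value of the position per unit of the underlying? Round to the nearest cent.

Current fair forward for the remaining 11 months: F = S·e^((r + u)·T), (r + u) = 0.0261 + 0.0047 = 0.0308
F = 10016 · e^(0.0308 × 11/12) = 10016 × 1.02863567 = 10302.8149
Value of long forward = (F − K)·e^(−rT) = (10302.8149 − 11209) · e^(−0.0261·11/12)
= -906.1851 × 0.97635893 = -884.76

-$884.76 per tonne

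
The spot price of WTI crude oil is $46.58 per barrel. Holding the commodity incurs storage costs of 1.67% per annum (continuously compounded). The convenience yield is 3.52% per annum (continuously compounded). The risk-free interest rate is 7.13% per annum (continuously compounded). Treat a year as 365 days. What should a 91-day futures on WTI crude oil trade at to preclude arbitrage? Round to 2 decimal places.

Net carry = r + u − y = 0.0713 + 0.0167 − 0.0352 = 0.0528
F = S·e^((r+u−y)T) = 46.58 · e^(0.0528 × 91/365) = 46.58 · e^0.013164
= 46.58 × 1.013251 = $47.20 per barrel

$47.20 per barrel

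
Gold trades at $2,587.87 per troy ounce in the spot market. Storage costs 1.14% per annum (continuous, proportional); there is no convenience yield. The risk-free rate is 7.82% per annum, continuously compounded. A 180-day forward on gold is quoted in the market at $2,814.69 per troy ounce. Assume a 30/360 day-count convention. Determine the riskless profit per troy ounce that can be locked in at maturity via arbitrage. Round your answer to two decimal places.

$108.25 per troy ounce

Fair forward: F* = S·e^(carry·T), with carry = (r + u) = 0.0782 + 0.0114 = 0.0896
F* = 2587.87 · e^(0.0896 × 180/360) = 2587.87 · e^0.04480000 = 2587.87 × 1.04581868 = $2706.4428
Market $2814.69 > fair $2706.4428: forward overpriced → cash-and-carry (buy spot, short the forward).
At maturity, profit = |F_mkt − F*| = |2814.69 − 2706.4428| = $108.25 per troy ounce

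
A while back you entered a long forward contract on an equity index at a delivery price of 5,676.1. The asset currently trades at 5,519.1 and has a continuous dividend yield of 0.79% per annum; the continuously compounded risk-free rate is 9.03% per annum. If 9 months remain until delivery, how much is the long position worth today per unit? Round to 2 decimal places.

182.08

Current fair forward for the remaining 9 months: F = S·e^((r − q)·T), (r − q) = 0.0903 − 0.0079 = 0.0824
F = 5519.1 · e^(0.0824 × 9/12) = 5519.1 × 1.06374957 = 5870.9403
Value of long forward = (F − K)·e^(−rT) = (5870.9403 − 5676.1) · e^(−0.0903·9/12)
= 194.8403 × 0.93451743 = 182.08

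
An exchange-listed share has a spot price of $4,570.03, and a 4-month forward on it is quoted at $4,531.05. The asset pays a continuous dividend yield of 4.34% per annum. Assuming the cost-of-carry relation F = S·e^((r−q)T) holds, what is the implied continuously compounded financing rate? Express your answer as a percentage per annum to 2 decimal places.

1.77%

From F = S·e^((r−q)T): (r − q) = ln(F/S)/T
ln(4531.05/4570.03) = ln(0.991471) = -0.008566
(r − q) = -0.008566 / (4/12) = -0.025698
r = ln(F/S)/T + q = -0.025698 + 0.0434 = 0.017702
r = 1.77%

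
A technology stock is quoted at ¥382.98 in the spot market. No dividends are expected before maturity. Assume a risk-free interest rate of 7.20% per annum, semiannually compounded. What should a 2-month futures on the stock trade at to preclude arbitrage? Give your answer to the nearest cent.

F = S · (1+r/2)^(2T)
= 382.98 × 1.011859
F = ¥387.52

¥387.52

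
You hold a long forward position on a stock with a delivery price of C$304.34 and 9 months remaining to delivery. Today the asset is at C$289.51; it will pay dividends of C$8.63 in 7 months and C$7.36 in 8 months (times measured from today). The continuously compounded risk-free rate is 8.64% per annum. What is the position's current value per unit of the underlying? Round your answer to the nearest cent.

-C$10.89

PV(remaining dividends) I = 8.63·e^(−0.0864·7/12) + 7.36·e^(−0.0864·8/12) = 15.1539
Current forward F = (S − I)·e^(rT) = (289.51 − 15.1539)·e^(0.0864·9/12) = 274.3561 × 1.066946 = 292.7231
Value (long) = (F − K)·e^(−rT) = (292.7231 − 304.34) × 0.937255 = -10.8880
Value = -C$10.89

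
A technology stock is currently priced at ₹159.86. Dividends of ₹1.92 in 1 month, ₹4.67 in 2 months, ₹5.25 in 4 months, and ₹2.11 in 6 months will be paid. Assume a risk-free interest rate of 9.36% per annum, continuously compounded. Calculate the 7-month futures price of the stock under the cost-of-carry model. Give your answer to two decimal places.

PV(dividends) I = 1.92·e^(−0.0936·1/12) + 4.67·e^(−0.0936·2/12) + 5.25·e^(−0.0936·4/12) + 2.11·e^(−0.0936·6/12)
I = 1.9051 + 4.5977 + 5.0887 + 2.0135 = 13.6050
F = (S − I)·e^(rT) = (159.86 − 13.6050) · e^(0.0936·7/12)
= 146.2550 · e^0.054600 = 146.2550 × 1.056118 = ₹154.46

₹154.46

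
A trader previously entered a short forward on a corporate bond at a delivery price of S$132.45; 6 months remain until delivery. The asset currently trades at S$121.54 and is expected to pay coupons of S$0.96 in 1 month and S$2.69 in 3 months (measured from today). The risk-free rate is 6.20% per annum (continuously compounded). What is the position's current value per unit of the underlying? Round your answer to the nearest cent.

PV(remaining coupons) I = 0.96·e^(−0.0620·1/12) + 2.69·e^(−0.0620·3/12) = 3.6037
Current forward F = (S − I)·e^(rT) = (121.54 − 3.6037)·e^(0.0620·6/12) = 117.9363 × 1.031486 = 121.6496
Value (long) = (F − K)·e^(−rT) = (121.6496 − 132.45) × 0.969476 = -10.4707
Short position value = −(long value) = S$10.47

S$10.47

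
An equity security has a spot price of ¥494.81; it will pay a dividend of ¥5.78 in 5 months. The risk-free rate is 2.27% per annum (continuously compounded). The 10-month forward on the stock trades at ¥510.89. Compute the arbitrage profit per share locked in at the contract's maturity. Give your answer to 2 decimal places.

PV(dividends) I = 5.78·e^(−0.0227·5/12) = 5.7256
Fair forward F* = (S − I)·e^(rT) = (494.81 − 5.7256)·e^0.018917 = 489.0844 × 1.019097 = 498.4244
Market ¥510.89 > fair 498.4244: forward overpriced → cash-and-carry (borrow at r, buy the stock and collect the dividends, short the forward).
Profit at T = |F_mkt − F*| = |510.89 − 498.4244| = ¥12.47 per share

¥12.47 per share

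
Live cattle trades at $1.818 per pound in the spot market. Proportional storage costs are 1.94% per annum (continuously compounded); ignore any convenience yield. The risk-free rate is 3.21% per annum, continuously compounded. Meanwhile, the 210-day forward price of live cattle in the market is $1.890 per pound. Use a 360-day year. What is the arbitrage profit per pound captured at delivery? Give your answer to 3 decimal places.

$0.017 per pound

Fair forward: F* = S·e^(carry·T), with carry = (r + u) = 0.0321 + 0.0194 = 0.0515
F* = 1.818 · e^(0.0515 × 210/360) = 1.818 · e^0.030042 = 1.818 × 1.030498 = $1.8734
Market $1.890 > fair $1.8734: forward overpriced → cash-and-carry (buy spot, short the forward).
At maturity, profit = |F_mkt − F*| = |1.890 − 1.8734| = $0.017 per pound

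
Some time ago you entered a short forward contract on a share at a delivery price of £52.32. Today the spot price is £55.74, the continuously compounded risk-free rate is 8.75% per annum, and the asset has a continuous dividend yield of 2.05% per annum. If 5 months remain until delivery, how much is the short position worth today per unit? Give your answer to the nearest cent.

Current fair forward for the remaining 5 months: F = S·e^((r − q)·T), (r − q) = 0.0875 − 0.0205 = 0.0670
F = 55.74 · e^(0.0670 × 5/12) = 55.74 × 1.028310 = 57.3180
Value of long forward = (F − K)·e^(−rT) = (57.3180 − 52.32) · e^(−0.0875·5/12)
= 4.9980 × 0.964198 = 4.82
Short position value = −(long value) = -£4.82

-£4.82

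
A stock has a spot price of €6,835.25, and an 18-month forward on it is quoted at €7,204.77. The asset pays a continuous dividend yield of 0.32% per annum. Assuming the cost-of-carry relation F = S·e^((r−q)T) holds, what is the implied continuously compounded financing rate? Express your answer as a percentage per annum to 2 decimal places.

3.83%

From F = S·e^((r−q)T): (r − q) = ln(F/S)/T
ln(7204.77/6835.25) = ln(1.054061) = 0.052650
(r − q) = 0.052650 / (18/12) = 0.035100
r = ln(F/S)/T + q = 0.035100 + 0.0032 = 0.038300
r = 3.83%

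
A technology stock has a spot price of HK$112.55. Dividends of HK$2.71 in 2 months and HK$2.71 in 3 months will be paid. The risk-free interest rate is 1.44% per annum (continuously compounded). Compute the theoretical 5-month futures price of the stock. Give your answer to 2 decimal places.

PV(dividends) I = 2.71·e^(−0.0144·2/12) + 2.71·e^(−0.0144·3/12)
I = 2.7035 + 2.7003 = 5.4038
F = (S − I)·e^(rT) = (112.55 − 5.4038) · e^(0.0144·5/12)
= 107.1462 · e^0.006000 = 107.1462 × 1.006018 = HK$107.79

HK$107.79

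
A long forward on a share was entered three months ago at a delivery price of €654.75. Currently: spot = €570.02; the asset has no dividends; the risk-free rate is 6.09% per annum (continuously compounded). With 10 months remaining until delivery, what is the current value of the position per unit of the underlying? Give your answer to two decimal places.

-€52.33

Current fair forward for the remaining 10 months: F = S·e^(r·T), r = 0.0609
F = 570.02 · e^(0.0609 × 10/12) = 570.02 × 1.052060 = 599.6952
Value of long forward = (F − K)·e^(−rT) = (599.6952 − 654.75) · e^(−0.0609·10/12)
= -55.0548 × 0.950516 = -52.33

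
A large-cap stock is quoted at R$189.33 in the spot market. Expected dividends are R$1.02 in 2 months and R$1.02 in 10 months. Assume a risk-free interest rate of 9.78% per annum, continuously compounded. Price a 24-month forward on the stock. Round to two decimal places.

R$227.87

PV(dividends) I = 1.02·e^(−0.0978·2/12) + 1.02·e^(−0.0978·10/12)
I = 1.0035 + 0.9402 = 1.9437
F = (S − I)·e^(rT) = (189.33 − 1.9437) · e^(0.0978·24/12)
= 187.3863 · e^0.195600 = 187.3863 × 1.216040 = R$227.87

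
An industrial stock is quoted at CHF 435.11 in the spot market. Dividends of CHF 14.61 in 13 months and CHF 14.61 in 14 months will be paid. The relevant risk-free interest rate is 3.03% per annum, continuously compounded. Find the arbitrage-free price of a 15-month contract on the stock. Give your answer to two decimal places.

PV(dividends) I = 14.61·e^(−0.0303·13/12) + 14.61·e^(−0.0303·14/12)
I = 14.1382 + 14.1026 = 28.2408
F = (S − I)·e^(rT) = (435.11 − 28.2408) · e^(0.0303·15/12)
= 406.8692 · e^0.037875 = 406.8692 × 1.038601 = CHF 422.57

CHF 422.57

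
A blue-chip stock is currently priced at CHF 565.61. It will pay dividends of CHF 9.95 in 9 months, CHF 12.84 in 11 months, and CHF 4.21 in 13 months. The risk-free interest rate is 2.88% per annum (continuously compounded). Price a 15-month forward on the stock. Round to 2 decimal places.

PV(dividends) I = 9.95·e^(−0.0288·9/12) + 12.84·e^(−0.0288·11/12) + 4.21·e^(−0.0288·13/12)
I = 9.7374 + 12.5055 + 4.0807 = 26.3236
F = (S − I)·e^(rT) = (565.61 − 26.3236) · e^(0.0288·15/12)
= 539.2864 · e^0.036000 = 539.2864 × 1.036656 = CHF 559.05

CHF 559.05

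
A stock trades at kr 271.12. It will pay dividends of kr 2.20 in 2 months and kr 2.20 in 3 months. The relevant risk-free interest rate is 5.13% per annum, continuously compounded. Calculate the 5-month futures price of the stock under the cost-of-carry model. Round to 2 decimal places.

kr 272.53

PV(dividends) I = 2.20·e^(−0.0513·2/12) + 2.20·e^(−0.0513·3/12)
I = 2.1813 + 2.1720 = 4.3533
F = (S − I)·e^(rT) = (271.12 − 4.3533) · e^(0.0513·5/12)
= 266.7667 · e^0.021375 = 266.7667 × 1.021605 = kr 272.53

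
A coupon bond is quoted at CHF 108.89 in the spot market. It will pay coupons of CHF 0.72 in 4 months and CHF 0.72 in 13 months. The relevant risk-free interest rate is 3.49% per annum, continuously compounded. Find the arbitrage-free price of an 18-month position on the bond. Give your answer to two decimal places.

PV(coupons) I = 0.72·e^(−0.0349·4/12) + 0.72·e^(−0.0349·13/12)
I = 0.7117 + 0.6933 = 1.4050
F = (S − I)·e^(rT) = (108.89 − 1.4050) · e^(0.0349·18/12)
= 107.4850 · e^0.052350 = 107.4850 × 1.053744 = CHF 113.26

CHF 113.26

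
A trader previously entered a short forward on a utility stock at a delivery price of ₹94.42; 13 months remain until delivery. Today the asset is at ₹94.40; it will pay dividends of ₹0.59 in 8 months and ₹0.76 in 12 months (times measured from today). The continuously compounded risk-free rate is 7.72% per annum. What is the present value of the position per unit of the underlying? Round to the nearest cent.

-₹6.29

PV(remaining dividends) I = 0.59·e^(−0.0772·8/12) + 0.76·e^(−0.0772·12/12) = 1.2639
Current forward F = (S − I)·e^(rT) = (94.40 − 1.2639)·e^(0.0772·13/12) = 93.1361 × 1.087230 = 101.2604
Value (long) = (F − K)·e^(−rT) = (101.2604 − 94.42) × 0.919768 = 6.2916
Short position value = −(long value) = -₹6.29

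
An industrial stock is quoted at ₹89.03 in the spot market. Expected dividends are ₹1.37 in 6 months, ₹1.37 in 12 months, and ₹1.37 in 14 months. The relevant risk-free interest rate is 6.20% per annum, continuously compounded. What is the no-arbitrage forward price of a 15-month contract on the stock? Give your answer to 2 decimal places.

PV(dividends) I = 1.37·e^(−0.0620·6/12) + 1.37·e^(−0.0620·12/12) + 1.37·e^(−0.0620·14/12)
I = 1.3282 + 1.2876 + 1.2744 = 3.8902
F = (S − I)·e^(rT) = (89.03 − 3.8902) · e^(0.0620·15/12)
= 85.1398 · e^0.077500 = 85.1398 × 1.080582 = ₹92.00

₹92.00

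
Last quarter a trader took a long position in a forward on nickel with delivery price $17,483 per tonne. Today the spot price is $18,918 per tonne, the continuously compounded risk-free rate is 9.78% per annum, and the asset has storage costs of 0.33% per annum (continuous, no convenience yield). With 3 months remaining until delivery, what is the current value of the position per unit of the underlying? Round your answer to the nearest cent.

$1872.89 per tonne

Current fair forward for the remaining 3 months: F = S·e^((r + u)·T), (r + u) = 0.0978 + 0.0033 = 0.1011
F = 18918 · e^(0.1011 × 3/12) = 18918 × 1.02559712 = 19402.2463
Value of long forward = (F − K)·e^(−rT) = (19402.2463 − 17483) · e^(−0.0978·3/12)
= 1919.2463 × 0.97584648 = 1872.89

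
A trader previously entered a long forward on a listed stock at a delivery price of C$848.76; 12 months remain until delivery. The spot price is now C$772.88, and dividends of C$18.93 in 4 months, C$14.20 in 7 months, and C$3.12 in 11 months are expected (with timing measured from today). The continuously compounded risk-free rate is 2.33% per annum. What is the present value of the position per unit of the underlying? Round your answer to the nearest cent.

PV(remaining dividends) I = 18.93·e^(−0.0233·4/12) + 14.20·e^(−0.0233·7/12) + 3.12·e^(−0.0233·11/12) = 35.8459
Current forward F = (S − I)·e^(rT) = (772.88 − 35.8459)·e^(0.0233·12/12) = 737.0341 × 1.023574 = 754.4089
Value (long) = (F − K)·e^(−rT) = (754.4089 − 848.76) × 0.976969 = -92.1781
Value = -C$92.18

-C$92.18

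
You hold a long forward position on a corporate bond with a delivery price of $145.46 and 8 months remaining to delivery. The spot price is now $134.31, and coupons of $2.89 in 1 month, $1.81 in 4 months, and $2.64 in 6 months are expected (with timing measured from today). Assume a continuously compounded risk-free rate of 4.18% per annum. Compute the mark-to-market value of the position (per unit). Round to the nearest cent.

PV(remaining coupons) I = 2.89·e^(−0.0418·1/12) + 1.81·e^(−0.0418·4/12) + 2.64·e^(−0.0418·6/12) = 7.2503
Current forward F = (S − I)·e^(rT) = (134.31 − 7.2503)·e^(0.0418·8/12) = 127.0597 × 1.028259 = 130.6503
Value (long) = (F − K)·e^(−rT) = (130.6503 − 145.46) × 0.972518 = -14.4027
Value = -$14.40

-$14.40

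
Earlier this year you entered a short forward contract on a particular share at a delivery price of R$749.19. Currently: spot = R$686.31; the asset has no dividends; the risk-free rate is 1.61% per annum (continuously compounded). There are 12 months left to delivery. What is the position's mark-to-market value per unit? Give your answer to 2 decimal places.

R$50.91

Current fair forward for the remaining 12 months: F = S·e^(r·T), r = 0.0161
F = 686.31 · e^(0.0161 × 12/12) = 686.31 × 1.016230 = 697.4488
Value of long forward = (F − K)·e^(−rT) = (697.4488 − 749.19) · e^(−0.0161·12/12)
= -51.7412 × 0.984029 = -50.91
Short position value = −(long value) = R$50.91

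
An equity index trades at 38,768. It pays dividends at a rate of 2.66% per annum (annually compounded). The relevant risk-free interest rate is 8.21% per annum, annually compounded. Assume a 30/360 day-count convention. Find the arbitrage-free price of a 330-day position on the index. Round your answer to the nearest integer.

F = S · (1+r)^T / (1+q)^T
= 38768 × 1.075008 / 1.024357 = 38768 × 1.049447
F = 40,685

40,685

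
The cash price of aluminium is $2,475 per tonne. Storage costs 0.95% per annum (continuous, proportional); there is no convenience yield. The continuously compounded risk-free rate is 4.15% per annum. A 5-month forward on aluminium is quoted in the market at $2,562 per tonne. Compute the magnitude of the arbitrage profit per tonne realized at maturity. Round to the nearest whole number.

$34 per tonne

Fair forward: F* = S·e^(carry·T), with carry = (r + u) = 0.0415 + 0.0095 = 0.0510
F* = 2475 · e^(0.0510 × 5/12) = 2475 · e^0.021250 = 2475 × 1.021477 = $2528.1556
Market $2562 > fair $2528.1556: forward overpriced → cash-and-carry (buy spot, short the forward).
At maturity, profit = |F_mkt − F*| = |2562 − 2528.1556| = $34 per tonne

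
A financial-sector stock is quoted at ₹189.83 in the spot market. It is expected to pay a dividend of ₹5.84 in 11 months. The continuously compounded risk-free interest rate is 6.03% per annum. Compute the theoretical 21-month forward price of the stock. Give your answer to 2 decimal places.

PV(dividends) I = 5.84·e^(−0.0603·11/12)
I = 5.5260
F = (S − I)·e^(rT) = (189.83 − 5.5260) · e^(0.0603·21/12)
= 184.3040 · e^0.105525 = 184.3040 × 1.111294 = ₹204.82

₹204.82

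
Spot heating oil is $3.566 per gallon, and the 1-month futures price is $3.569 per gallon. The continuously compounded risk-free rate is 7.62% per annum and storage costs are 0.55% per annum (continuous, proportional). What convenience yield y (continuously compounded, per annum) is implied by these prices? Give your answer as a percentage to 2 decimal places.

F = S·e^((r+u−y)T) ⇒ (r+u−y) = ln(F/S)/T
ln(3.569/3.566) = 0.000841; /T ⇒ 0.010092
y = r + u − ln(F/S)/T = 0.0762 + 0.0055 − 0.010092 = 0.071608
y = 7.16%

7.16%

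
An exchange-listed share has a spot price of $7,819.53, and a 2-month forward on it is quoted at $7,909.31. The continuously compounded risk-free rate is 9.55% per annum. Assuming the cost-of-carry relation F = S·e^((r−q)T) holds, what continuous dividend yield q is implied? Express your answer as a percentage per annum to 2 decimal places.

From F = S·e^((r−q)T): (r − q) = ln(F/S)/T
ln(7909.31/7819.53) = ln(1.011482) = 0.011417
(r − q) = 0.011417 / (2/12) = 0.068502
q = r − ln(F/S)/T = 0.0955 − 0.068502 = 0.026998
q = 2.70%

2.70%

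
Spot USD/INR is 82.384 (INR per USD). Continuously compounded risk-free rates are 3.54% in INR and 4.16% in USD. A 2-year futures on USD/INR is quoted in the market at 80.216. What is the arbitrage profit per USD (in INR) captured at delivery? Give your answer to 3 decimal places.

Fair futures: F* = S·e^(carry·T), with carry = (r_INR − r_USD) = 0.0354 − 0.0416 = -0.0062
F* = 82.384 · e^(-0.0062 × 2) = 82.384 · e^-0.012400 = 82.384 × 0.987677 = 81.3688
Market 80.216 < fair 81.3688: forward underpriced → reverse cash-and-carry (short spot, go long the forward).
At maturity, profit = |F_mkt − F*| = |80.216 − 81.3688| = 1.153 per USD (in INR)

1.153 per USD (in INR)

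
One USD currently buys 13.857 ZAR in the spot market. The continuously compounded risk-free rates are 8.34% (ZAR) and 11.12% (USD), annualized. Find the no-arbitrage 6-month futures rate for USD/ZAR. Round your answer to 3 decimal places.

F = S·e^((r_ZAR − r_USD)T) = 13.857 · e^((0.0834 − 0.1112) × 6/12)
= 13.857 · e^-0.013900 = 13.857 × 0.986196
F = 13.666 ZAR per USD

13.666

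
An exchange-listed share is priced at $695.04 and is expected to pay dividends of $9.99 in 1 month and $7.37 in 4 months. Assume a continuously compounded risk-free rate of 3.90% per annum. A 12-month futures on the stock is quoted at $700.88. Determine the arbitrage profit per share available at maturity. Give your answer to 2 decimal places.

$3.88 per share

PV(dividends) I = 9.99·e^(−0.0390·1/12) + 7.37·e^(−0.0390·4/12) = 17.2324
Fair futures F* = (S − I)·e^(rT) = (695.04 − 17.2324)·e^0.039000 = 677.8076 × 1.039770 = 704.7640
Market $700.88 < fair 704.7640: forward underpriced → reverse cash-and-carry (short the stock, invest proceeds at r, pay the dividends, go long the forward).
Profit at T = |F_mkt − F*| = |700.88 − 704.7640| = $3.88 per share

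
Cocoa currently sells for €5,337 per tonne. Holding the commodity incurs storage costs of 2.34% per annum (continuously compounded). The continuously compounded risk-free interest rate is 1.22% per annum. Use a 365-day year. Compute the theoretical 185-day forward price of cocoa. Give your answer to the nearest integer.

Net carry = r + u − y = 0.0122 + 0.0234 − 0.0000 = 0.0356
F = S·e^((r+u−y)T) = 5337 · e^(0.0356 × 185/365) = 5337 · e^0.018044
= 5337 × 1.018208 = €5,434 per tonne

€5,434 per tonne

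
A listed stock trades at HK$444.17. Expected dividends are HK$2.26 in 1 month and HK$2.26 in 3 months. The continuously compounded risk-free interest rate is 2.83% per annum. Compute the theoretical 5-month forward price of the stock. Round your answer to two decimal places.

HK$444.89

PV(dividends) I = 2.26·e^(−0.0283·1/12) + 2.26·e^(−0.0283·3/12)
I = 2.2547 + 2.2441 = 4.4988
F = (S − I)·e^(rT) = (444.17 − 4.4988) · e^(0.0283·5/12)
= 439.6712 · e^0.011792 = 439.6712 × 1.011862 = HK$444.89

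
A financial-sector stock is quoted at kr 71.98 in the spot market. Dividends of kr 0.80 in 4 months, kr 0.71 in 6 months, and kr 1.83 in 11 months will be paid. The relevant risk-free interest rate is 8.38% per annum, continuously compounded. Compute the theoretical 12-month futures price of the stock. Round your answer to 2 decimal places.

kr 74.84

PV(dividends) I = 0.80·e^(−0.0838·4/12) + 0.71·e^(−0.0838·6/12) + 1.83·e^(−0.0838·11/12)
I = 0.7780 + 0.6809 + 1.6947 = 3.1536
F = (S − I)·e^(rT) = (71.98 − 3.1536) · e^(0.0838·12/12)
= 68.8264 · e^0.083800 = 68.8264 × 1.087411 = kr 74.84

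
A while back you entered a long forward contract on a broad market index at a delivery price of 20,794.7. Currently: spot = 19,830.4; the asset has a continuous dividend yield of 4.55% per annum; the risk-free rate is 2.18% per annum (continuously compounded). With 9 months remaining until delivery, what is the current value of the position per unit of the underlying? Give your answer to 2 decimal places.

Current fair forward for the remaining 9 months: F = S·e^((r − q)·T), (r − q) = 0.0218 − 0.0455 = -0.0237
F = 19830.4 · e^(-0.0237 × 9/12) = 19830.4 × 0.98238204 = 19481.0288
Value of long forward = (F − K)·e^(−rT) = (19481.0288 − 20794.7) · e^(−0.0218·9/12)
= -1313.6712 × 0.98378294 = -1292.37

-1292.37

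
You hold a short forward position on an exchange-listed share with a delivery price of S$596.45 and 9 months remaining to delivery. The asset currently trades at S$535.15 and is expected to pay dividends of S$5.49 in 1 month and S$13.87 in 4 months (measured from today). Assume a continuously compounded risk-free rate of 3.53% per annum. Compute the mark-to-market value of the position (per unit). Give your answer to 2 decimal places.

PV(remaining dividends) I = 5.49·e^(−0.0353·1/12) + 13.87·e^(−0.0353·4/12) = 19.1816
Current forward F = (S − I)·e^(rT) = (535.15 − 19.1816)·e^(0.0353·9/12) = 515.9684 × 1.026829 = 529.8113
Value (long) = (F − K)·e^(−rT) = (529.8113 − 596.45) × 0.973872 = -64.8976
Short position value = −(long value) = S$64.90

S$64.90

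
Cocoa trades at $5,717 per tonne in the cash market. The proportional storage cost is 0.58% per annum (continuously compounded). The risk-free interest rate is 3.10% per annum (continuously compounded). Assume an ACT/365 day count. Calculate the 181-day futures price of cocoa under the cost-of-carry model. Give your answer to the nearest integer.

Net carry = r + u − y = 0.0310 + 0.0058 − 0.0000 = 0.0368
F = S·e^((r+u−y)T) = 5717 · e^(0.0368 × 181/365) = 5717 · e^0.018249
= 5717 × 1.018417 = $5,822 per tonne

$5,822 per tonne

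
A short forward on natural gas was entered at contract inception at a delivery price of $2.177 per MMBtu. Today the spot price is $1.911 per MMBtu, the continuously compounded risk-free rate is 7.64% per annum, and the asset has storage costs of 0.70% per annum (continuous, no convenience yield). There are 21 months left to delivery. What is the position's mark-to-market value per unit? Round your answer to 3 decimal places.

-$0.030 per MMBtu

Current fair forward for the remaining 21 months: F = S·e^((r + u)·T), (r + u) = 0.0764 + 0.0070 = 0.0834
F = 1.911 · e^(0.0834 × 21/12) = 1.911 × 1.157138 = 2.2113
Value of long forward = (F − K)·e^(−rT) = (2.2113 − 2.177) · e^(−0.0764·21/12)
= 0.0343 × 0.874852 = 0.030
Short position value = −(long value) = -$0.030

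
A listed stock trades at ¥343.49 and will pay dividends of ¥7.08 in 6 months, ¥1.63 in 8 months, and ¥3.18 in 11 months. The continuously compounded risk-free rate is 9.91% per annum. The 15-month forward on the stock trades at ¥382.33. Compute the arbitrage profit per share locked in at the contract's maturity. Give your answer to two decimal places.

¥6.18 per share

PV(dividends) I = 7.08·e^(−0.0991·6/12) + 1.63·e^(−0.0991·8/12) + 3.18·e^(−0.0991·11/12) = 11.1674
Fair forward F* = (S − I)·e^(rT) = (343.49 − 11.1674)·e^0.123875 = 332.3226 × 1.131874 = 376.1473
Market ¥382.33 > fair 376.1473: forward overpriced → cash-and-carry (borrow at r, buy the stock and collect the dividends, short the forward).
Profit at T = |F_mkt − F*| = |382.33 − 376.1473| = ¥6.18 per share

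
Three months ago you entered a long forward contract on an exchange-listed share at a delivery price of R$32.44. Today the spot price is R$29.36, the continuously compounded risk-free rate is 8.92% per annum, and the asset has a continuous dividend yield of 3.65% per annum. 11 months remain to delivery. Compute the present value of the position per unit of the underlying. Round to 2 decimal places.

-R$1.50

Current fair forward for the remaining 11 months: F = S·e^((r − q)·T), (r − q) = 0.0892 − 0.0365 = 0.0527
F = 29.36 · e^(0.0527 × 11/12) = 29.36 × 1.049494 = 30.8131
Value of long forward = (F − K)·e^(−rT) = (30.8131 − 32.44) · e^(−0.0892·11/12)
= -1.6269 × 0.921487 = -1.50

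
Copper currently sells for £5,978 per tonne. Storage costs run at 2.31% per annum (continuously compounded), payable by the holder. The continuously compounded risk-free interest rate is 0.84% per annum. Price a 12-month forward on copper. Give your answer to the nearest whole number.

£6,169 per tonne

Net carry = r + u − y = 0.0084 + 0.0231 − 0.0000 = 0.0315
F = S·e^((r+u−y)T) = 5978 · e^(0.0315 × 12/12) = 5978 · e^0.031500
= 5978 × 1.032001 = £6,169 per tonne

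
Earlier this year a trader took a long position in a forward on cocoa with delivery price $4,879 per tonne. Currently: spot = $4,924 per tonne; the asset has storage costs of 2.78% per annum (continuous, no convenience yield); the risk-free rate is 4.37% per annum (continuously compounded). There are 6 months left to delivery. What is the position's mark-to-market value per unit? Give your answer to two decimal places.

$219.37 per tonne

Current fair forward for the remaining 6 months: F = S·e^((r + u)·T), (r + u) = 0.0437 + 0.0278 = 0.0715
F = 4924 · e^(0.0715 × 6/12) = 4924 × 1.03639671 = 5103.2174
Value of long forward = (F − K)·e^(−rT) = (5103.2174 − 4879) · e^(−0.0437·6/12)
= 224.2174 × 0.97838698 = 219.37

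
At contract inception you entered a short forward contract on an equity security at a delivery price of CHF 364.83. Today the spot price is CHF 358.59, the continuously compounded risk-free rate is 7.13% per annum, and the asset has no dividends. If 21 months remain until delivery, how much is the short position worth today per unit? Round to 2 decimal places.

Current fair forward for the remaining 21 months: F = S·e^(r·T), r = 0.0713
F = 358.59 · e^(0.0713 × 21/12) = 358.59 × 1.132894 = 406.2445
Value of long forward = (F − K)·e^(−rT) = (406.2445 − 364.83) · e^(−0.0713·21/12)
= 41.4145 × 0.882695 = 36.56
Short position value = −(long value) = -CHF 36.56

-CHF 36.56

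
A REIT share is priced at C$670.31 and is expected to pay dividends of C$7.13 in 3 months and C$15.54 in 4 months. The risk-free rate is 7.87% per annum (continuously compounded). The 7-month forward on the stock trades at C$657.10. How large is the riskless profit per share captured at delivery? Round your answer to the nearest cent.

C$21.53 per share

PV(dividends) I = 7.13·e^(−0.0787·3/12) + 15.54·e^(−0.0787·4/12) = 22.1287
Fair forward F* = (S − I)·e^(rT) = (670.31 − 22.1287)·e^0.045908 = 648.1813 × 1.046978 = 678.6316
Market C$657.10 < fair 678.6316: forward underpriced → reverse cash-and-carry (short the stock, invest proceeds at r, pay the dividends, go long the forward).
Profit at T = |F_mkt − F*| = |657.10 − 678.6316| = C$21.53 per share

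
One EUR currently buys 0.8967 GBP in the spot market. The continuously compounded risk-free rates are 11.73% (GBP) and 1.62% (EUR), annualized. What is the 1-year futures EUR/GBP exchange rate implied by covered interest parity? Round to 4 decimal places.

F = S·e^((r_GBP − r_EUR)T) = 0.8967 · e^((0.1173 − 0.0162) × 1)
= 0.8967 · e^0.101100 = 0.8967 × 1.106387
F = 0.9921 GBP per EUR

0.9921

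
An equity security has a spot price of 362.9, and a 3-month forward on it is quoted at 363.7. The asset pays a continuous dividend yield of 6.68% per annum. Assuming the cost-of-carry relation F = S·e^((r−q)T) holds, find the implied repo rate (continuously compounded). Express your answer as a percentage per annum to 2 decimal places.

From F = S·e^((r−q)T): (r − q) = ln(F/S)/T
ln(363.7/362.9) = ln(1.002204) = 0.002202
(r − q) = 0.002202 / (3/12) = 0.008808
r = ln(F/S)/T + q = 0.008808 + 0.0668 = 0.075608
r = 7.56%

7.56%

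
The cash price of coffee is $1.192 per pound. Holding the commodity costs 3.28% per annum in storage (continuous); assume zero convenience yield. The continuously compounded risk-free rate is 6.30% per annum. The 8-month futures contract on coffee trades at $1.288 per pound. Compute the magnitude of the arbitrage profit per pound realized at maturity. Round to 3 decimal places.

$0.017 per pound

Fair futures: F* = S·e^(carry·T), with carry = (r + u) = 0.0630 + 0.0328 = 0.0958
F* = 1.192 · e^(0.0958 × 8/12) = 1.192 · e^0.063867 = 1.192 × 1.065951 = $1.2706
Market $1.288 > fair $1.2706: forward overpriced → cash-and-carry (buy spot, short the forward).
At maturity, profit = |F_mkt − F*| = |1.288 − 1.2706| = $0.017 per pound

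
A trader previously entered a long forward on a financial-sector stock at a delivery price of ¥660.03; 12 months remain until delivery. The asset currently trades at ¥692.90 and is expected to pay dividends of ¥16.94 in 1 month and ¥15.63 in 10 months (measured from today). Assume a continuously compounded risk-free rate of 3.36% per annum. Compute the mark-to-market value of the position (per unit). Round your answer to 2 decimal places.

¥22.59

PV(remaining dividends) I = 16.94·e^(−0.0336·1/12) + 15.63·e^(−0.0336·10/12) = 32.0911
Current forward F = (S − I)·e^(rT) = (692.90 − 32.0911)·e^(0.0336·12/12) = 660.8089 × 1.034171 = 683.3894
Value (long) = (F − K)·e^(−rT) = (683.3894 − 660.03) × 0.966958 = 22.5876
Value = ¥22.59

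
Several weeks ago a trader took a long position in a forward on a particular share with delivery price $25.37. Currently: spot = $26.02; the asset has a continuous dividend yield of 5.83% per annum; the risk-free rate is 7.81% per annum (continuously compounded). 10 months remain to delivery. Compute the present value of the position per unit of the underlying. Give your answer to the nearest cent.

Current fair forward for the remaining 10 months: F = S·e^((r − q)·T), (r − q) = 0.0781 − 0.0583 = 0.0198
F = 26.02 · e^(0.0198 × 10/12) = 26.02 × 1.016637 = 26.4529
Value of long forward = (F − K)·e^(−rT) = (26.4529 − 25.37) · e^(−0.0781·10/12)
= 1.0829 × 0.936989 = 1.01

$1.01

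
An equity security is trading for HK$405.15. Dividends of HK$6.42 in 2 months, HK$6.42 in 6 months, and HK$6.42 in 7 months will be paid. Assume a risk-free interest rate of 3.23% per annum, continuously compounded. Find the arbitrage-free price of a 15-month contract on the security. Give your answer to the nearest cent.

PV(dividends) I = 6.42·e^(−0.0323·2/12) + 6.42·e^(−0.0323·6/12) + 6.42·e^(−0.0323·7/12)
I = 6.3855 + 6.3171 + 6.3002 = 19.0028
F = (S − I)·e^(rT) = (405.15 − 19.0028) · e^(0.0323·15/12)
= 386.1472 · e^0.040375 = 386.1472 × 1.041201 = HK$402.06

HK$402.06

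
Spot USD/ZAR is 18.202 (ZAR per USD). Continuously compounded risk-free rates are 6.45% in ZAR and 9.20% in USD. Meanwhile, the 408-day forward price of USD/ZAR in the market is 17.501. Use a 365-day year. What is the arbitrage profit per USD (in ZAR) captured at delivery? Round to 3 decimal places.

Fair forward: F* = S·e^(carry·T), with carry = (r_ZAR − r_USD) = 0.0645 − 0.0920 = -0.0275
F* = 18.202 · e^(-0.0275 × 408/365) = 18.202 · e^-0.030740 = 18.202 × 0.969728 = 17.6510
Market 17.501 < fair 17.6510: forward underpriced → reverse cash-and-carry (short spot, go long the forward).
At maturity, profit = |F_mkt − F*| = |17.501 − 17.6510| = 0.150 per USD (in ZAR)

0.150 per USD (in ZAR)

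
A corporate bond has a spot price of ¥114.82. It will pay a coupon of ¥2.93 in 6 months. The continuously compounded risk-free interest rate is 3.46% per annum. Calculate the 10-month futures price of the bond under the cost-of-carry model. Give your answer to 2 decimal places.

PV(coupons) I = 2.93·e^(−0.0346·6/12)
I = 2.8797
F = (S − I)·e^(rT) = (114.82 − 2.8797) · e^(0.0346·10/12)
= 111.9403 · e^0.028833 = 111.9403 × 1.029253 = ¥115.21

¥115.21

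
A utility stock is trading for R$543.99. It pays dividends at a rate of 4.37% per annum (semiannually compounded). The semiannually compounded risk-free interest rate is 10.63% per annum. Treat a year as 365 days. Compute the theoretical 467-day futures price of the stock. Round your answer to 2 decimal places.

R$587.65

F = S · (1+r/2)^(2T) / (1+q/2)^(2T)
= 543.99 × 1.141696 / 1.056868 = 543.99 × 1.080264
F = R$587.65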